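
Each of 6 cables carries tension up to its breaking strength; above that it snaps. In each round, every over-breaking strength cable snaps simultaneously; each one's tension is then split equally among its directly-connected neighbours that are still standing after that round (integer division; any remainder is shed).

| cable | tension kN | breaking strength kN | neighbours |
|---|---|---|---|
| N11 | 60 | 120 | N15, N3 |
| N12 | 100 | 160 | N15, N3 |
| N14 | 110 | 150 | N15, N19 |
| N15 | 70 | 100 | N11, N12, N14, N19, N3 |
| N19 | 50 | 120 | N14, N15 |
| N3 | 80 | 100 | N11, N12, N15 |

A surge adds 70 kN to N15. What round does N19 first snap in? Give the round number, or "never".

Round 1 — N15 at 140 > 100. N15 snaps.
  N15 sheds 140 kN to N11, N12, N14, N19, N3: 28 each.
    N11: 60+28 = 88 ≤ 120
    N12: 100+28 = 128 ≤ 160
    N14: 110+28 = 138 ≤ 150
    N19: 50+28 = 78 ≤ 120
    N3: 80+28 = 108 > 100
Round 2 — N3 snaps.
  N3 sheds 108 kN to N11, N12: 54 each.
    N11: 88+54 = 142 > 120
    N12: 128+54 = 182 > 160
Round 3 — N11, N12 snap.
  N11 sheds 142 kN: no online neighbours, lost.
  N12 sheds 182 kN: no online neighbours, lost.
No further breaks.

never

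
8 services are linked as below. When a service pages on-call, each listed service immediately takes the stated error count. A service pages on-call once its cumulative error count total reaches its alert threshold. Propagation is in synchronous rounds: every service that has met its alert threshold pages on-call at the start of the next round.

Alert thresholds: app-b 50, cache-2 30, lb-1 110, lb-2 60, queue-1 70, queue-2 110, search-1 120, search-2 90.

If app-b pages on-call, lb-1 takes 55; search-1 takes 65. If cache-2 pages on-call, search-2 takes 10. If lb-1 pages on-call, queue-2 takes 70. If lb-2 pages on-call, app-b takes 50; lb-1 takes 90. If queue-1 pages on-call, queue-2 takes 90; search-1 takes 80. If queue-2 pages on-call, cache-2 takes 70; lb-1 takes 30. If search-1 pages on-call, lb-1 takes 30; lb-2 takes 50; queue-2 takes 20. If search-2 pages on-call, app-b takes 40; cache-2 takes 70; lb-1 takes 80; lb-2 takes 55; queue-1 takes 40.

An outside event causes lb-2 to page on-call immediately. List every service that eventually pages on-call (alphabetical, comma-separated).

app-b, lb-1, lb-2

Round 1 — lb-2 pages on-call (initial).
  app-b: +50 → 50 ≥ 50
  lb-1: +90 → 90 < 110
Round 2 — app-b pages on-call.
  lb-1: +55 → 145 ≥ 110
  search-1: +65 → 65 < 120
Round 3 — lb-1 pages on-call.
  queue-2: +70 → 70 < 110
No further pages.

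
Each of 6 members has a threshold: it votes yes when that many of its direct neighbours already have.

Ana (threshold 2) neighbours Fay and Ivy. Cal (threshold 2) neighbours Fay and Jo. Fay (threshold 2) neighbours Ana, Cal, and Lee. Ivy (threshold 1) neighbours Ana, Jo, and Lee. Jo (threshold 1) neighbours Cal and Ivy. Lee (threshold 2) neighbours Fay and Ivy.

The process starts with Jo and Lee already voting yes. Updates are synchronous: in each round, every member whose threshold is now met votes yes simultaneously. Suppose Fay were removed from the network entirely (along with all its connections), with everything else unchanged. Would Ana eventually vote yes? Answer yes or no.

With Fay removed:
Round 1 — Jo, Lee vote yes (initial).
Round 2 — checking thresholds:
  Cal: 1 of 1 neighbours < 2, below threshold.
  Ivy: 2 of 3 neighbours ≥ 1, votes yes.
Round 3 — no new yes votes; cascade stops.

no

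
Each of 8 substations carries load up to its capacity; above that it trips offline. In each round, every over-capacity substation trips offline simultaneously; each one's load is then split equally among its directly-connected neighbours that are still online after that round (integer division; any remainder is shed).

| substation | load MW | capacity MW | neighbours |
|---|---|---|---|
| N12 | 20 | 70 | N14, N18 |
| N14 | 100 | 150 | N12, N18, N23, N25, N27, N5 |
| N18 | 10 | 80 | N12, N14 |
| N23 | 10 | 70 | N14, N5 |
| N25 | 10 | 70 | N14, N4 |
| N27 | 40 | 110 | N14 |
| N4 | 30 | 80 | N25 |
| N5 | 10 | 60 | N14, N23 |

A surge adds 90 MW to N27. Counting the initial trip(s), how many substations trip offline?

Round 1 — N27 at 130 > 110. N27 trips offline.
  N27 sheds 130 MW to N14: 130 each.
    N14: 100+130 = 230 > 150
Round 2 — N14 trips offline.
  N14 sheds 230 MW to N12, N18, N23, N25, N5: 46 each.
    N12: 20+46 = 66 ≤ 70
    N18: 10+46 = 56 ≤ 80
    N23: 10+46 = 56 ≤ 70
    N25: 10+46 = 56 ≤ 70
    N5: 10+46 = 56 ≤ 60
No further trips.

2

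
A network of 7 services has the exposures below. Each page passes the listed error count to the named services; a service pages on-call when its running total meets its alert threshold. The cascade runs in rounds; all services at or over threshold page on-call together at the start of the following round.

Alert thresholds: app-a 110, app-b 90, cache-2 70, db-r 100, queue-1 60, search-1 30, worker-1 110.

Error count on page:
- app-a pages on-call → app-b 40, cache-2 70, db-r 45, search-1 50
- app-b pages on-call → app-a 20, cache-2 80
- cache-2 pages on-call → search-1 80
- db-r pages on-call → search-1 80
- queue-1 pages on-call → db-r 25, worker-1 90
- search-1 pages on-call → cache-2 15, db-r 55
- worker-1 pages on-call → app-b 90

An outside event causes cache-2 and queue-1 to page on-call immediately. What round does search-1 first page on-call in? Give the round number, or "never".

2

Round 1 — cache-2, queue-1 page on-call (initial).
  db-r: +25 → 25 < 100
  search-1: +80 → 80 ≥ 30
  worker-1: +90 → 90 < 110
Round 2 — search-1 pages on-call.
  db-r: +55 → 80 < 100
No further pages.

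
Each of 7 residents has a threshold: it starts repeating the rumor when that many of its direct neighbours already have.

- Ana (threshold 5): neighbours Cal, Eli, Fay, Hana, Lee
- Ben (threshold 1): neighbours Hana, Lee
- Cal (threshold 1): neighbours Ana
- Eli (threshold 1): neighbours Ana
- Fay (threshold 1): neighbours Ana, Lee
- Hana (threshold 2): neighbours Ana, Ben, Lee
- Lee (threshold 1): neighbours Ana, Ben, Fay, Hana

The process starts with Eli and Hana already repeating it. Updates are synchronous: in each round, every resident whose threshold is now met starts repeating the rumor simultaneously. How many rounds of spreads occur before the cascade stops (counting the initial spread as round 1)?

Round 1 — Eli, Hana start repeating the rumor (initial).
Round 2 — checking thresholds:
  Ana: 2 of 5 neighbours < 5, holds.
  Ben: 1 of 2 neighbours ≥ 1, starts repeating the rumor.
  Lee: 1 of 4 neighbours ≥ 1, starts repeating the rumor.
Round 3 — checking thresholds:
  Ana: 3 of 5 neighbours < 5, holds.
  Fay: 1 of 2 neighbours ≥ 1, starts repeating the rumor.
Round 4 — no new spreads; cascade stops.

3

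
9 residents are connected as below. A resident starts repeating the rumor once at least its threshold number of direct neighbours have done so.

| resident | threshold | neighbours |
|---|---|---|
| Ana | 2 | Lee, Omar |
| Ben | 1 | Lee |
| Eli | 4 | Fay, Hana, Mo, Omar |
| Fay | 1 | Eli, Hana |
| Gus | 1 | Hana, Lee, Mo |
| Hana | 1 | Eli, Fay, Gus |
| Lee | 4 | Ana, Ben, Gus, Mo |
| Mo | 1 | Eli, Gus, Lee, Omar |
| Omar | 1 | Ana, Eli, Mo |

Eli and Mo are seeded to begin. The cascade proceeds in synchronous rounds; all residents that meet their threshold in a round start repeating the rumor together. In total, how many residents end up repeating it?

6

Round 1 — Eli, Mo start repeating the rumor (initial).
Round 2 — checking thresholds:
  Fay: 1 of 2 neighbours ≥ 1, starts repeating the rumor.
  Gus: 1 of 3 neighbours ≥ 1, starts repeating the rumor.
  Hana: 1 of 3 neighbours ≥ 1, starts repeating the rumor.
  Lee: 1 of 4 neighbours < 4, below threshold.
  Omar: 2 of 3 neighbours ≥ 1, starts repeating the rumor.
Round 3 — no new spreads; cascade stops.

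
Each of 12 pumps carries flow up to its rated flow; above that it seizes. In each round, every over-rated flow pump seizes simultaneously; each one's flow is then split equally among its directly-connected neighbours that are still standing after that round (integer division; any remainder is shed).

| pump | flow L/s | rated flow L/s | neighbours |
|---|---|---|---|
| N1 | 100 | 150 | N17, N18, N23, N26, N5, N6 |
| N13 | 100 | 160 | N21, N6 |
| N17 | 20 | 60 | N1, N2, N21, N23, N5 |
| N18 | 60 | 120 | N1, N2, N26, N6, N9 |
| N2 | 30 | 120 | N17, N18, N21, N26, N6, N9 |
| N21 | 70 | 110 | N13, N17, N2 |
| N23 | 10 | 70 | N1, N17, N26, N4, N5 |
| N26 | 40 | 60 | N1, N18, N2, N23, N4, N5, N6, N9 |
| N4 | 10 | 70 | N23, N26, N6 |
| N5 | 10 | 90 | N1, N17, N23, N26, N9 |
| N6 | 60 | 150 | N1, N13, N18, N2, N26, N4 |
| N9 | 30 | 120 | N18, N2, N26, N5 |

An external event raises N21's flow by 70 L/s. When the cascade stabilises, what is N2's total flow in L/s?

92

Round 1 — N21 at 140 > 110. N21 seizes.
  N21 sheds 140 L/s to N13, N17, N2: 46 each (2 lost).
    N13: 100+46 = 146 ≤ 160
    N17: 20+46 = 66 > 60
    N2: 30+46 = 76 ≤ 120
Round 2 — N17 seizes.
  N17 sheds 66 L/s to N1, N2, N23, N5: 16 each (2 lost).
    N1: 100+16 = 116 ≤ 150
    N2: 76+16 = 92 ≤ 120
    N23: 10+16 = 26 ≤ 70
    N5: 10+16 = 26 ≤ 90
No further seizures.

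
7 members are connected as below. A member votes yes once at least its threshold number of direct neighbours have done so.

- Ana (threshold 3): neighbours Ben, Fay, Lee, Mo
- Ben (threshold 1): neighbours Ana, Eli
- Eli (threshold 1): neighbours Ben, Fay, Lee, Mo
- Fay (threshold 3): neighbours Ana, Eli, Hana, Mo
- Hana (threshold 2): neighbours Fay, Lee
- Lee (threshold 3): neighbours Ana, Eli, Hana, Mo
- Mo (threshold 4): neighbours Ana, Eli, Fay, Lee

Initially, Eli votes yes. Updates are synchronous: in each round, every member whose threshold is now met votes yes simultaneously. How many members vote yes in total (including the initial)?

Round 1 — Eli votes yes (initial).
Round 2 — checking thresholds:
  Ben: 1 of 2 neighbours ≥ 1, votes yes.
  Fay: 1 of 4 neighbours < 3, not yet.
  Lee: 1 of 4 neighbours < 3, not yet.
  Mo: 1 of 4 neighbours < 4, not yet.
Round 3 — no new yes votes; cascade stops.

2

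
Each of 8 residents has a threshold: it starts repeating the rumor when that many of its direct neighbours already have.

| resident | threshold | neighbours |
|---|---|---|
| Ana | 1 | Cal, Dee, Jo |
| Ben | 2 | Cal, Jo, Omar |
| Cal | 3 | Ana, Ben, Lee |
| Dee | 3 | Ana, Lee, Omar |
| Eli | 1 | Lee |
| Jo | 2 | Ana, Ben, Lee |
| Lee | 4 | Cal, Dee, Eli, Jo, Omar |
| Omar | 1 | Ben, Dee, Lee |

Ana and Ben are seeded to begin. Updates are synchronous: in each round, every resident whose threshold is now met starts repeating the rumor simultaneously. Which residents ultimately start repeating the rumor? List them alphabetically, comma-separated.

Round 1 — Ana, Ben start repeating the rumor (initial).
Round 2 — checking thresholds:
  Cal: 2 of 3 neighbours < 3, not yet.
  Dee: 1 of 3 neighbours < 3, not yet.
  Jo: 2 of 3 neighbours ≥ 2, starts repeating the rumor.
  Omar: 1 of 3 neighbours ≥ 1, starts repeating the rumor.
Round 3 — no new spreads; cascade stops.

Ana, Ben, Jo, Omar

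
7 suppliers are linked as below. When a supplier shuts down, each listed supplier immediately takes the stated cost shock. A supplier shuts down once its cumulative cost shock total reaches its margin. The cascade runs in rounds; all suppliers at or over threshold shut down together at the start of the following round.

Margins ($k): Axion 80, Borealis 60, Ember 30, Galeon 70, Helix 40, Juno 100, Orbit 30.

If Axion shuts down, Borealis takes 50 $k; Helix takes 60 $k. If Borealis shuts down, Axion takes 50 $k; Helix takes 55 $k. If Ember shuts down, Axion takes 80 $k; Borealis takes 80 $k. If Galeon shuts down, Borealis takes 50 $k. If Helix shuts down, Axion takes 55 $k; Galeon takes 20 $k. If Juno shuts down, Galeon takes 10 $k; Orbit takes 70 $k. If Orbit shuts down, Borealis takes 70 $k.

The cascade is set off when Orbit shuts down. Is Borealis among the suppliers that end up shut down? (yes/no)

yes

Round 1 — Orbit shuts down (initial).
  Borealis: +70 → 70 ≥ 60
Round 2 — Borealis shuts down.
  Axion: +50 → 50 < 80
  Helix: +55 → 55 ≥ 40
Round 3 — Helix shuts down.
  Axion: +55 → 105 ≥ 80
  Galeon: +20 → 20 < 70
Round 4 — Axion shuts down.
No further shutdowns.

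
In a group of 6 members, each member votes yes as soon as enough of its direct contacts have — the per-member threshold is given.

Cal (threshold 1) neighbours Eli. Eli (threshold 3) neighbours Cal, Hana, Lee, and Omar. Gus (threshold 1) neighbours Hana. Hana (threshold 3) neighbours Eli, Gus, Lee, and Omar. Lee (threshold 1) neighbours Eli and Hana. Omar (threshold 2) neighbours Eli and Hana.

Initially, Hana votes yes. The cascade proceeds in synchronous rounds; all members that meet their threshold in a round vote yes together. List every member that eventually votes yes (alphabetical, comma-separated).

Gus, Hana, Lee

Round 1 — Hana votes yes (initial).
Round 2 — checking thresholds:
  Eli: 1 of 4 neighbours < 3, not yet.
  Gus: 1 of 1 neighbours ≥ 1, votes yes.
  Lee: 1 of 2 neighbours ≥ 1, votes yes.
  Omar: 1 of 2 neighbours < 2, not yet.
Round 3 — no new yes votes; cascade stops.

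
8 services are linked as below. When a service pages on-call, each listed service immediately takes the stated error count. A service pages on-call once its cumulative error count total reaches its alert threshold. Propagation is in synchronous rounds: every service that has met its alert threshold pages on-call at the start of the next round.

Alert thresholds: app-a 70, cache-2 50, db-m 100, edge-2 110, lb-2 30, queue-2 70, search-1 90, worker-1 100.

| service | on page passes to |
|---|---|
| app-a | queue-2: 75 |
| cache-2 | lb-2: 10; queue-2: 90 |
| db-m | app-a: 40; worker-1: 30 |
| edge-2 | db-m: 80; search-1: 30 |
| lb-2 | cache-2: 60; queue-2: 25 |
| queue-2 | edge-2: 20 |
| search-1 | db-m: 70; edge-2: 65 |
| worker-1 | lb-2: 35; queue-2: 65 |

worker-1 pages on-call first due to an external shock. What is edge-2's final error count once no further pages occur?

Round 1 — worker-1 pages on-call (initial).
  lb-2: +35 → 35 ≥ 30
  queue-2: +65 → 65 < 70
Round 2 — lb-2 pages on-call.
  cache-2: +60 → 60 ≥ 50
  queue-2: +25 → 90 ≥ 70
Round 3 — cache-2, queue-2 page on-call.
  edge-2: +20 → 20 < 110
No further pages.

20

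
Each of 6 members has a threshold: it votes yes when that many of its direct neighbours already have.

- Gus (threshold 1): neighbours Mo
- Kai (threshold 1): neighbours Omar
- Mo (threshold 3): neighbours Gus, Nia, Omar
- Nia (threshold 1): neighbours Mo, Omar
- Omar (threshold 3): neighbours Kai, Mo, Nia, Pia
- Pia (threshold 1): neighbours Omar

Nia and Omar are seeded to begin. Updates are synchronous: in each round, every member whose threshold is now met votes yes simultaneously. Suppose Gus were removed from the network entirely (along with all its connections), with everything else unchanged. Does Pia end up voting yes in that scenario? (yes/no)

yes

With Gus removed:
Round 1 — Nia, Omar vote yes (initial).
Round 2 — checking thresholds:
  Kai: 1 of 1 neighbours ≥ 1, votes yes.
  Mo: 2 of 2 neighbours < 3, not yet.
  Pia: 1 of 1 neighbours ≥ 1, votes yes.
Round 3 — no new yes votes; cascade stops.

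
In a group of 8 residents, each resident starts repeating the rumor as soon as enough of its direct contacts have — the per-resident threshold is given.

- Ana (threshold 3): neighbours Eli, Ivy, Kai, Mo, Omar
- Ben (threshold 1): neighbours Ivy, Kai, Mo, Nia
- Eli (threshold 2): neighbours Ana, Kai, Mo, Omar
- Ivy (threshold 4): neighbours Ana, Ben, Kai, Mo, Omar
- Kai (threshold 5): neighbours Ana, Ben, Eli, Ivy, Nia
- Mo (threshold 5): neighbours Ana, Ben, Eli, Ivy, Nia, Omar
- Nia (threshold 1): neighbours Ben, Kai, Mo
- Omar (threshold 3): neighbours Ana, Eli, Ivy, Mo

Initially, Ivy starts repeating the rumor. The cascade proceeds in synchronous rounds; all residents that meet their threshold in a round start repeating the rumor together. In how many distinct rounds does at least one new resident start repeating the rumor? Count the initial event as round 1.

Round 1 — Ivy starts repeating the rumor (initial).
Round 2 — checking thresholds:
  Ana: 1 of 5 neighbours < 3, not yet.
  Ben: 1 of 4 neighbours ≥ 1, starts repeating the rumor.
  Kai: 1 of 5 neighbours < 5, not yet.
  Mo: 1 of 6 neighbours < 5, not yet.
  Omar: 1 of 4 neighbours < 3, not yet.
Round 3 — checking thresholds:
  Ana: 1 of 5 neighbours < 3, not yet.
  Kai: 2 of 5 neighbours < 5, not yet.
  Mo: 2 of 6 neighbours < 5, not yet.
  Nia: 1 of 3 neighbours ≥ 1, starts repeating the rumor.
  Omar: 1 of 4 neighbours < 3, not yet.
Round 4 — no new spreads; cascade stops.

3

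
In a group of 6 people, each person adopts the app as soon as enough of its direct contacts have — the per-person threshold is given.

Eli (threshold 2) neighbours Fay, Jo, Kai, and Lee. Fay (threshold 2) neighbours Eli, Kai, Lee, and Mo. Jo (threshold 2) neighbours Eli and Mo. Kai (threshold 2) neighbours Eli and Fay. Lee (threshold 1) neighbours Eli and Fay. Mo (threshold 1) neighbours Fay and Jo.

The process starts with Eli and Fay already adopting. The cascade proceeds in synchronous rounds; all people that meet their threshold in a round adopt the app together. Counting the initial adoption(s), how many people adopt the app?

Round 1 — Eli, Fay adopt the app (initial).
Round 2 — checking thresholds:
  Jo: 1 of 2 neighbours < 2, holds.
  Kai: 2 of 2 neighbours ≥ 2, adopts the app.
  Lee: 2 of 2 neighbours ≥ 1, adopts the app.
  Mo: 1 of 2 neighbours ≥ 1, adopts the app.
Round 3 — checking thresholds:
  Jo: 2 of 2 neighbours ≥ 2, adopts the app.
Round 4 — no new adoptions; cascade stops.

6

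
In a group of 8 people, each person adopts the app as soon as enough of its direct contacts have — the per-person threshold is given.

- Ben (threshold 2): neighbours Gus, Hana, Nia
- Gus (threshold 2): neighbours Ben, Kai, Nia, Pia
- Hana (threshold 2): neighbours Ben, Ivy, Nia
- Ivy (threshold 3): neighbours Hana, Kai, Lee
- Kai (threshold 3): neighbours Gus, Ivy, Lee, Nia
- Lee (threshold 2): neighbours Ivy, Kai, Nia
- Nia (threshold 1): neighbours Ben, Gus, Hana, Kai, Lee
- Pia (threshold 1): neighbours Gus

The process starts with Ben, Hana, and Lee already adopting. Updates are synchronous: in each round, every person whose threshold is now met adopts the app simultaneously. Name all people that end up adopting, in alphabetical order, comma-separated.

Round 1 — Ben, Hana, Lee adopt the app (initial).
Round 2 — checking thresholds:
  Gus: 1 of 4 neighbours < 2, holds.
  Ivy: 2 of 3 neighbours < 3, holds.
  Kai: 1 of 4 neighbours < 3, holds.
  Nia: 3 of 5 neighbours ≥ 1, adopts the app.
Round 3 — checking thresholds:
  Gus: 2 of 4 neighbours ≥ 2, adopts the app.
  Ivy: 2 of 3 neighbours < 3, holds.
  Kai: 2 of 4 neighbours < 3, holds.
Round 4 — checking thresholds:
  Ivy: 2 of 3 neighbours < 3, holds.
  Kai: 3 of 4 neighbours ≥ 3, adopts the app.
  Pia: 1 of 1 neighbours ≥ 1, adopts the app.
Round 5 — checking thresholds:
  Ivy: 3 of 3 neighbours ≥ 3, adopts the app.
Round 6 — no new adoptions; cascade stops.

Ben, Gus, Hana, Ivy, Kai, Lee, Nia, Pia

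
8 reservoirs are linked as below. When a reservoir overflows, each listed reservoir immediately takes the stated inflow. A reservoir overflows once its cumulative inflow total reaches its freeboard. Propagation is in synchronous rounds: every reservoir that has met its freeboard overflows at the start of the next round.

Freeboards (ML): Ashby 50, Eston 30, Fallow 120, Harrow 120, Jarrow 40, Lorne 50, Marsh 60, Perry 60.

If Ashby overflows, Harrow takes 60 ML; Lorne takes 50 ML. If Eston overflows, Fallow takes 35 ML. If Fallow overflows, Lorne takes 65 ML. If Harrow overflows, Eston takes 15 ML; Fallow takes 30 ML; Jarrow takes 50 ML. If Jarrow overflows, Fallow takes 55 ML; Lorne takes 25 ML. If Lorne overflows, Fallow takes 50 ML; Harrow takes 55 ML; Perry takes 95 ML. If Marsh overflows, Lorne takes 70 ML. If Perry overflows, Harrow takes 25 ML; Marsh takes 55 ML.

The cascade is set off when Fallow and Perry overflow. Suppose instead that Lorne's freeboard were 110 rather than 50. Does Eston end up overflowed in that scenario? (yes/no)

no

With Lorne's freeboard at 110:
Round 1 — Fallow, Perry overflow (initial).
  Harrow: +25 → 25 < 120
  Lorne: +65 → 65 < 110
  Marsh: +55 → 55 < 60
No further overflows.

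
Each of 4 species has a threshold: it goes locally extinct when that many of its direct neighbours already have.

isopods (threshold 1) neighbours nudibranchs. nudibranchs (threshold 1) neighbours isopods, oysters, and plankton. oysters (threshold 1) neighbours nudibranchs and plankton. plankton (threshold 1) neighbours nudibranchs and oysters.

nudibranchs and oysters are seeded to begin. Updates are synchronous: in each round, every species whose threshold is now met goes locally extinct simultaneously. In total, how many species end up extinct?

4

Round 1 — nudibranchs, oysters go locally extinct (initial).
Round 2 — checking thresholds:
  isopods: 1 of 1 neighbours ≥ 1, goes locally extinct.
  plankton: 2 of 2 neighbours ≥ 1, goes locally extinct.
Round 3 — no new extinctions; cascade stops.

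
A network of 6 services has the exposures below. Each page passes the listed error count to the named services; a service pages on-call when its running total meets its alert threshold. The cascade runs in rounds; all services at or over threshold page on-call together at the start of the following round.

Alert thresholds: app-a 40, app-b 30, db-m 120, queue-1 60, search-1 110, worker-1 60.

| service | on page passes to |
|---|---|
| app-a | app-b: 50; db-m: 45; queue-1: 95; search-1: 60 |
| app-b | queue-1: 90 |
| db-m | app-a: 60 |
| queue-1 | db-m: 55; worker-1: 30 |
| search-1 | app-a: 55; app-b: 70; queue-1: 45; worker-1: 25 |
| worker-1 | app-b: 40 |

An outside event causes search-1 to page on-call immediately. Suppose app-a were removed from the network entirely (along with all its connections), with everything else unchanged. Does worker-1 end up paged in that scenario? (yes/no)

With app-a removed:
Round 1 — search-1 pages on-call (initial).
  app-b: +70 → 70 ≥ 30
  queue-1: +45 → 45 < 60
  worker-1: +25 → 25 < 60
Round 2 — app-b pages on-call.
  queue-1: +90 → 135 ≥ 60
Round 3 — queue-1 pages on-call.
  db-m: +55 → 55 < 120
  worker-1: +30 → 55 < 60
No further pages.

no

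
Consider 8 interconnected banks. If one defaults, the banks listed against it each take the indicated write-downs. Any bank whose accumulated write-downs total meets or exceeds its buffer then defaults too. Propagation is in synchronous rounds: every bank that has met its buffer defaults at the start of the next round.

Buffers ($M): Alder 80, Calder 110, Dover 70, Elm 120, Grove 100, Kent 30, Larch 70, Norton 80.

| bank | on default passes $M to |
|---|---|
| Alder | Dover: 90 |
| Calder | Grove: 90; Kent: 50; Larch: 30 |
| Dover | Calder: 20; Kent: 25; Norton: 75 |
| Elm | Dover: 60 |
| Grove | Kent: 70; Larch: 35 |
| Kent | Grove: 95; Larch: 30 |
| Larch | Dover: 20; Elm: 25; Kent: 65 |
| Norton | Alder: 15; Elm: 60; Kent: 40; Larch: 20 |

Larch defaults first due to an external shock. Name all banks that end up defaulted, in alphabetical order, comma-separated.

Round 1 — Larch defaults (initial).
  Dover: +20 → 20 < 70
  Elm: +25 → 25 < 120
  Kent: +65 → 65 ≥ 30
Round 2 — Kent defaults.
  Grove: +95 → 95 < 100
No further defaults.

Kent, Larch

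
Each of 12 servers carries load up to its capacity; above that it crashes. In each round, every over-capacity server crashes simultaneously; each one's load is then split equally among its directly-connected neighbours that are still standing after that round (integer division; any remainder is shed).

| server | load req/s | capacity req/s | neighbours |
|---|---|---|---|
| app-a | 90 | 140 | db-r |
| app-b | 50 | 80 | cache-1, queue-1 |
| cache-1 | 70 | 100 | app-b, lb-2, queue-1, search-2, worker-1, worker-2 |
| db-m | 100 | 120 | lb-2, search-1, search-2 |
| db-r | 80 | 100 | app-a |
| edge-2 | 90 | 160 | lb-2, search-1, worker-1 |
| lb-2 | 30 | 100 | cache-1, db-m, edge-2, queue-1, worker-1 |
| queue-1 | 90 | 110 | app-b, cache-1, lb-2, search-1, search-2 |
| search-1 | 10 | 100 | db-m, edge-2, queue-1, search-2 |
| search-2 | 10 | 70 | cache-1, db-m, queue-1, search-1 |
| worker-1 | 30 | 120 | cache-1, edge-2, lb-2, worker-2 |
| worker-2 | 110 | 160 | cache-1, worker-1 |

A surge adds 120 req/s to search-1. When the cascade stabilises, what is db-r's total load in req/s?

Round 1 — search-1 at 130 > 100. search-1 crashes.
  search-1 sheds 130 req/s to db-m, edge-2, queue-1, search-2: 32 each (2 lost).
    db-m: 100+32 = 132 > 120
    edge-2: 90+32 = 122 ≤ 160
    queue-1: 90+32 = 122 > 110
    search-2: 10+32 = 42 ≤ 70
Round 2 — db-m, queue-1 crash.
  db-m sheds 132 req/s to lb-2, search-2: 66 each.
    lb-2: 30+66 = 96 ≤ 100
    search-2: 42+66 = 108 > 70
  queue-1 sheds 122 req/s to app-b, cache-1, lb-2, search-2: 30 each (2 lost).
    app-b: 50+30 = 80 ≤ 80
    cache-1: 70+30 = 100 ≤ 100
    lb-2: 96+30 = 126 > 100
    search-2: 108+30 = 138 > 70
Round 3 — lb-2, search-2 crash.
  lb-2 sheds 126 req/s to cache-1, edge-2, worker-1: 42 each.
    cache-1: 100+42 = 142 > 100
    edge-2: 122+42 = 164 > 160
    worker-1: 30+42 = 72 ≤ 120
  search-2 sheds 138 req/s to cache-1: 138 each.
    cache-1: 142+138 = 280 > 100
Round 4 — cache-1, edge-2 crash.
  cache-1 sheds 280 req/s to app-b, worker-1, worker-2: 93 each (1 lost).
    app-b: 80+93 = 173 > 80
    worker-1: 72+93 = 165 > 120
    worker-2: 110+93 = 203 > 160
  edge-2 sheds 164 req/s to worker-1: 164 each.
    worker-1: 165+164 = 329 > 120
Round 5 — app-b, worker-1, worker-2 crash.
  app-b sheds 173 req/s: no online neighbours, lost.
  worker-1 sheds 329 req/s: no online neighbours, lost.
  worker-2 sheds 203 req/s: no online neighbours, lost.
No further crashes.

80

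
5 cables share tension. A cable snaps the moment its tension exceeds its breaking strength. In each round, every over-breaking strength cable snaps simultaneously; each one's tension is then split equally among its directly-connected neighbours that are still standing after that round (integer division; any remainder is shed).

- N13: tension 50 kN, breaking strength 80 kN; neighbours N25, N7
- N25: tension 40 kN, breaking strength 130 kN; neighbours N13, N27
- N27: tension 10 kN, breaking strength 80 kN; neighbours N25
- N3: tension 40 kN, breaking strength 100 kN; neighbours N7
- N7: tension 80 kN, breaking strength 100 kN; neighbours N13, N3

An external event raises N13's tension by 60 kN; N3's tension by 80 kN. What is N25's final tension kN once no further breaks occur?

95

Round 1 — N13 at 110 > 80; N3 at 120 > 100. N13, N3 snap.
  N13 sheds 110 kN to N25, N7: 55 each.
    N25: 40+55 = 95 ≤ 130
    N7: 80+55 = 135 > 100
  N3 sheds 120 kN to N7: 120 each.
    N7: 135+120 = 255 > 100
Round 2 — N7 snaps.
  N7 sheds 255 kN: no online neighbours, lost.
No further breaks.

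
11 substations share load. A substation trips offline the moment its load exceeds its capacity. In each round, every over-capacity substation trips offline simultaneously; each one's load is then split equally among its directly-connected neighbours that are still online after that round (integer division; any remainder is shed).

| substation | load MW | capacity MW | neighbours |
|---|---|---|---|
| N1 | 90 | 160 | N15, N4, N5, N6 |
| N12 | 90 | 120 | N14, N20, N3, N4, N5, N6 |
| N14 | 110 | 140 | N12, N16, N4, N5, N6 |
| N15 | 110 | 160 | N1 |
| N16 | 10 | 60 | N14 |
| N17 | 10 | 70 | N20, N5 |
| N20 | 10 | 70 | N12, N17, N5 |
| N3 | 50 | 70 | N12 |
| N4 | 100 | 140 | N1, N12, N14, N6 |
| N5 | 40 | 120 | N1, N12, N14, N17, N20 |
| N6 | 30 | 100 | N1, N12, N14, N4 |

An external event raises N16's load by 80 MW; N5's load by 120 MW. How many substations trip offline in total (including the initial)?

11

Round 1 — N16 at 90 > 60; N5 at 160 > 120. N16, N5 trip offline.
  N16 sheds 90 MW to N14: 90 each.
    N14: 110+90 = 200 > 140
  N5 sheds 160 MW to N1, N12, N14, N17, N20: 32 each.
    N1: 90+32 = 122 ≤ 160
    N12: 90+32 = 122 > 120
    N14: 200+32 = 232 > 140
    N17: 10+32 = 42 ≤ 70
    N20: 10+32 = 42 ≤ 70
Round 2 — N12, N14 trip offline.
  N12 sheds 122 MW to N20, N3, N4, N6: 30 each (2 lost).
    N20: 42+30 = 72 > 70
    N3: 50+30 = 80 > 70
    N4: 100+30 = 130 ≤ 140
    N6: 30+30 = 60 ≤ 100
  N14 sheds 232 MW to N4, N6: 116 each.
    N4: 130+116 = 246 > 140
    N6: 60+116 = 176 > 100
Round 3 — N20, N3, N4, N6 trip offline.
  N20 sheds 72 MW to N17: 72 each.
    N17: 42+72 = 114 > 70
  N3 sheds 80 MW: no online neighbours, lost.
  N4 sheds 246 MW to N1: 246 each.
    N1: 122+246 = 368 > 160
  N6 sheds 176 MW to N1: 176 each.
    N1: 368+176 = 544 > 160
Round 4 — N1, N17 trip offline.
  N1 sheds 544 MW to N15: 544 each.
    N15: 110+544 = 654 > 160
  N17 sheds 114 MW: no online neighbours, lost.
Round 5 — N15 trips offline.
  N15 sheds 654 MW: no online neighbours, lost.
No further trips.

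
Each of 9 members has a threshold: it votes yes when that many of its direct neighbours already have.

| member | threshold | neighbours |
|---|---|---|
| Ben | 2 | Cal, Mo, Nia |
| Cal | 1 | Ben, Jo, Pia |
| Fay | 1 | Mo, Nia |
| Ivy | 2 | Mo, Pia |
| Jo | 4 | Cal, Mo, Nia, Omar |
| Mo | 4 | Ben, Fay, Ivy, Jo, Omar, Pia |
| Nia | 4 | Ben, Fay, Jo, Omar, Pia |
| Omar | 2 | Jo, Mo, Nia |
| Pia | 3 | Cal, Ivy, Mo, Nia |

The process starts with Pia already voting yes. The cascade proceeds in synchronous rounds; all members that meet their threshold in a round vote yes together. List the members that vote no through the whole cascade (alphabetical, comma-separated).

Round 1 — Pia votes yes (initial).
Round 2 — checking thresholds:
  Cal: 1 of 3 neighbours ≥ 1, votes yes.
  Ivy: 1 of 2 neighbours < 2, holds.
  Mo: 1 of 6 neighbours < 4, holds.
  Nia: 1 of 5 neighbours < 4, holds.
Round 3 — no new yes votes; cascade stops.

Ben, Fay, Ivy, Jo, Mo, Nia, Omar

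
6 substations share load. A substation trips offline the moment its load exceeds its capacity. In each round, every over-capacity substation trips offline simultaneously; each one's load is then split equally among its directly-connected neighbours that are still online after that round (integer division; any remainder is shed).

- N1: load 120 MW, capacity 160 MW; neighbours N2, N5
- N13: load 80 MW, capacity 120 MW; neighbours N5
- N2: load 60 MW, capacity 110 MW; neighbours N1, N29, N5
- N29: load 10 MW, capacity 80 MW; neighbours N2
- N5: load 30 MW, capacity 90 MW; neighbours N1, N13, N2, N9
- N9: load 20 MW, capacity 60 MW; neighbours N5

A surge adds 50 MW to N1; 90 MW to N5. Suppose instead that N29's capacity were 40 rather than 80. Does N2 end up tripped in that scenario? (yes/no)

yes

With N29's capacity at 40:
Round 1 — N1 at 170 > 160; N5 at 120 > 90. N1, N5 trip offline.
  N1 sheds 170 MW to N2: 170 each.
    N2: 60+170 = 230 > 110
  N5 sheds 120 MW to N13, N2, N9: 40 each.
    N13: 80+40 = 120 ≤ 120
    N2: 230+40 = 270 > 110
    N9: 20+40 = 60 ≤ 60
Round 2 — N2 trips offline.
  N2 sheds 270 MW to N29: 270 each.
    N29: 10+270 = 280 > 40
Round 3 — N29 trips offline.
  N29 sheds 280 MW: no online neighbours, lost.
No further trips.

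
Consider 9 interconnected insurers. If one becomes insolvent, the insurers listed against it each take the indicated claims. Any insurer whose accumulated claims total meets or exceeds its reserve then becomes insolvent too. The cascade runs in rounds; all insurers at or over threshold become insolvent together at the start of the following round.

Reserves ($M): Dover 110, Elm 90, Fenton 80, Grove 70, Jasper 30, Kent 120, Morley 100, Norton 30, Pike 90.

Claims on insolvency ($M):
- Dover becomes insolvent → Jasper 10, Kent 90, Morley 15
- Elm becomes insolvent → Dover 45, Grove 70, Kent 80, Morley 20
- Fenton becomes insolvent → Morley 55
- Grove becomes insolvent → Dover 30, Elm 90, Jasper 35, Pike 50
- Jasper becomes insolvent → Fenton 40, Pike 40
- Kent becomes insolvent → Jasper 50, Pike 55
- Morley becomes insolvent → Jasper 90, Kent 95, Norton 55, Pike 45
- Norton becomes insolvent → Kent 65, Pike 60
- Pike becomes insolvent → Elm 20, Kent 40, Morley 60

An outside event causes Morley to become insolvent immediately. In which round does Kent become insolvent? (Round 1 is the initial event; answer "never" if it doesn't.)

3

Round 1 — Morley becomes insolvent (initial).
  Jasper: +90 → 90 ≥ 30
  Kent: +95 → 95 < 120
  Norton: +55 → 55 ≥ 30
  Pike: +45 → 45 < 90
Round 2 — Jasper, Norton become insolvent.
  Fenton: +40 → 40 < 80
  Kent: +65 → 160 ≥ 120
  Pike: +40+60 → 145 ≥ 90
Round 3 — Kent, Pike become insolvent.
  Elm: +20 → 20 < 90
No further insolvencies.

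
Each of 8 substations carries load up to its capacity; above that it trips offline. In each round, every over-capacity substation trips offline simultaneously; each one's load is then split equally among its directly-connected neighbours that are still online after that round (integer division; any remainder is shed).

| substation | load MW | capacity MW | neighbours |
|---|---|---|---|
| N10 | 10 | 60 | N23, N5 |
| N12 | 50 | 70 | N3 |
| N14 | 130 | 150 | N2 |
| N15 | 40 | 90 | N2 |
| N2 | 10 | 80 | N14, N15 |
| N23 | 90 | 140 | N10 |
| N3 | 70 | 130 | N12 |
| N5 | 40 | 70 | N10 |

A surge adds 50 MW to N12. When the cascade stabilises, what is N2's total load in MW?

10

Round 1 — N12 at 100 > 70. N12 trips offline.
  N12 sheds 100 MW to N3: 100 each.
    N3: 70+100 = 170 > 130
Round 2 — N3 trips offline.
  N3 sheds 170 MW: no online neighbours, lost.
No further trips.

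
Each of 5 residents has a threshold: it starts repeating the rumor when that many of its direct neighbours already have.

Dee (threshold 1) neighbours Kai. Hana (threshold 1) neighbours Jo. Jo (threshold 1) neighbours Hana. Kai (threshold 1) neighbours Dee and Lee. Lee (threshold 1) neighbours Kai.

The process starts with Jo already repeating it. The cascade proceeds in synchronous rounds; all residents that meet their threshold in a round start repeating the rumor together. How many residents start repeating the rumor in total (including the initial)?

2

Round 1 — Jo starts repeating the rumor (initial).
Round 2 — checking thresholds:
  Hana: 1 of 1 neighbours ≥ 1, starts repeating the rumor.
Round 3 — no new spreads; cascade stops.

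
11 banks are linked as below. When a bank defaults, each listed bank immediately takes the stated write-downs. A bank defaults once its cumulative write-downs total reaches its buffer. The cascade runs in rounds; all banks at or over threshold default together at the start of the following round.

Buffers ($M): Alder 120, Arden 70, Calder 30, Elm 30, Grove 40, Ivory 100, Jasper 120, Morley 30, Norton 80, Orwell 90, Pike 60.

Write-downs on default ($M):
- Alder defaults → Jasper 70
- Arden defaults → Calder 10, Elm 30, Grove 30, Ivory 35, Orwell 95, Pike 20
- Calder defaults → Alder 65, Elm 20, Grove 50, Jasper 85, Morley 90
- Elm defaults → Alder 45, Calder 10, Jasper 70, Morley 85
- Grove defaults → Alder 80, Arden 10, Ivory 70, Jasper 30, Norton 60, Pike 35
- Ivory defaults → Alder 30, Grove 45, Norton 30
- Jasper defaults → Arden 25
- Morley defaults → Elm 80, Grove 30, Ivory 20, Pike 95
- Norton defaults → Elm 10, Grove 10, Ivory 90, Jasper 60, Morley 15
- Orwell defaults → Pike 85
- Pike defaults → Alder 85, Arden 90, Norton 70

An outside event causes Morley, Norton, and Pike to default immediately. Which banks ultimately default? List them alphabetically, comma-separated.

Round 1 — Morley, Norton, Pike default (initial).
  Alder: +85 → 85 < 120
  Arden: +90 → 90 ≥ 70
  Elm: +80+10 → 90 ≥ 30
  Grove: +30+10 → 40 ≥ 40
  Ivory: +20+90 → 110 ≥ 100
  Jasper: +60 → 60 < 120
Round 2 — Arden, Elm, Grove, Ivory default.
  Alder: +45+80+30 → 240 ≥ 120
  Calder: +10+10 → 20 < 30
  Jasper: +70+30 → 160 ≥ 120
  Orwell: +95 → 95 ≥ 90
Round 3 — Alder, Jasper, Orwell default.
No further defaults.

Alder, Arden, Elm, Grove, Ivory, Jasper, Morley, Norton, Orwell, Pike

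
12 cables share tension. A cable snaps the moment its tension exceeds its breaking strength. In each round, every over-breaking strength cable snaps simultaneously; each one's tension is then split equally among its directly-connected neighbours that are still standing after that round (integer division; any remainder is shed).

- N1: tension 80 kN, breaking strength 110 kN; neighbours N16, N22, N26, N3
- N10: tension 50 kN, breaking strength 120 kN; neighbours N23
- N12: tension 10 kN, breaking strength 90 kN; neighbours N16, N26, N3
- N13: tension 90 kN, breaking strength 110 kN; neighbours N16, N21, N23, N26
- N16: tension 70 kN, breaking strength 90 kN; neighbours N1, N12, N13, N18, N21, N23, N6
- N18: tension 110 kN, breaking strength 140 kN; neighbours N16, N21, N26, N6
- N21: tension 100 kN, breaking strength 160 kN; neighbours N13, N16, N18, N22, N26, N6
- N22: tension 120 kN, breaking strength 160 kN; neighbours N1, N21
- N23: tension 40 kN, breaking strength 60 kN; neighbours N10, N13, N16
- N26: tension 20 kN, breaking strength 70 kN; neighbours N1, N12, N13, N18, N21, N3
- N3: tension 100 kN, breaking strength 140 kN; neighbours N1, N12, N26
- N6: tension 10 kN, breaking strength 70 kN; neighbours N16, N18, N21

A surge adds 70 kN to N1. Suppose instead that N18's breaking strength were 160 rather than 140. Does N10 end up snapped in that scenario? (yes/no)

With N18's breaking strength at 160:
Round 1 — N1 at 150 > 110. N1 snaps.
  N1 sheds 150 kN to N16, N22, N26, N3: 37 each (2 lost).
    N16: 70+37 = 107 > 90
    N22: 120+37 = 157 ≤ 160
    N26: 20+37 = 57 ≤ 70
    N3: 100+37 = 137 ≤ 140
Round 2 — N16 snaps.
  N16 sheds 107 kN to N12, N13, N18, N21, N23, N6: 17 each (5 lost).
    N12: 10+17 = 27 ≤ 90
    N13: 90+17 = 107 ≤ 110
    N18: 110+17 = 127 ≤ 160
    N21: 100+17 = 117 ≤ 160
    N23: 40+17 = 57 ≤ 60
    N6: 10+17 = 27 ≤ 70
No further breaks.

no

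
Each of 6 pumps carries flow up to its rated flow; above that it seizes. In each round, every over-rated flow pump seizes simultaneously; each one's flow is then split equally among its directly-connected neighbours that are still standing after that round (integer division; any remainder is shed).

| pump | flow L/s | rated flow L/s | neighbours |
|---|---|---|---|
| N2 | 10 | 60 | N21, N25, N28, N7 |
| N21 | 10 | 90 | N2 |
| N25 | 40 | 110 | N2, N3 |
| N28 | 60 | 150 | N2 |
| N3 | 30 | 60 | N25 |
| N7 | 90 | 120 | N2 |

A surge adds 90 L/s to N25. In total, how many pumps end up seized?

3

Round 1 — N25 at 130 > 110. N25 seizes.
  N25 sheds 130 L/s to N2, N3: 65 each.
    N2: 10+65 = 75 > 60
    N3: 30+65 = 95 > 60
Round 2 — N2, N3 seize.
  N2 sheds 75 L/s to N21, N28, N7: 25 each.
    N21: 10+25 = 35 ≤ 90
    N28: 60+25 = 85 ≤ 150
    N7: 90+25 = 115 ≤ 120
  N3 sheds 95 L/s: no online neighbours, lost.
No further seizures.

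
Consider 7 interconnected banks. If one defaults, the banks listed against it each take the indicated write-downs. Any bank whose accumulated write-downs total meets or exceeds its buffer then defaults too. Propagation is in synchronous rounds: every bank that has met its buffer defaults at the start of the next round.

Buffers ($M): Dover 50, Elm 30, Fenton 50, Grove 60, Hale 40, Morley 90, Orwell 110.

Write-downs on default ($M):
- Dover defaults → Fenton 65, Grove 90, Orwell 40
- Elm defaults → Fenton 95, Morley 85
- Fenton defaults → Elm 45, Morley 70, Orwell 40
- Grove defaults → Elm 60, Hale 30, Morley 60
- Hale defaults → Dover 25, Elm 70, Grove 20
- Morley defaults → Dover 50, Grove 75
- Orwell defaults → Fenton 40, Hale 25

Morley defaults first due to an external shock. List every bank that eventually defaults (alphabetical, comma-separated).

Dover, Elm, Fenton, Grove, Morley

Round 1 — Morley defaults (initial).
  Dover: +50 → 50 ≥ 50
  Grove: +75 → 75 ≥ 60
Round 2 — Dover, Grove default.
  Elm: +60 → 60 ≥ 30
  Fenton: +65 → 65 ≥ 50
  Hale: +30 → 30 < 40
  Orwell: +40 → 40 < 110
Round 3 — Elm, Fenton default.
  Orwell: +40 → 80 < 110
No further defaults.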